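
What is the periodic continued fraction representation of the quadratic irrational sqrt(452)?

Write x_i = (sqrt(452) + m_i)/d_i with (m_0, d_0) = (0, 1). a_0 = floor(sqrt(452)) = 21, since 21^2 = 441 <= 452 < 484 = 22^2.
Iterate m_{i+1} = d_i*a_i - m_i, d_{i+1} = (452 - m_{i+1}^2)/d_i, a_{i+1} = floor((a_0 + m_{i+1})/d_{i+1}):
  m_1 = 1*21 - 0 = 21, d_1 = (452 - 21^2)/1 = 11/1 = 11, a_1 = floor((21 + 21)/11) = 3.
  m_2 = 11*3 - 21 = 12, d_2 = (452 - 12^2)/11 = 308/11 = 28, a_2 = floor((21 + 12)/28) = 1.
  m_3 = 28*1 - 12 = 16, d_3 = (452 - 16^2)/28 = 196/28 = 7, a_3 = floor((21 + 16)/7) = 5.
  m_4 = 7*5 - 16 = 19, d_4 = (452 - 19^2)/7 = 91/7 = 13, a_4 = floor((21 + 19)/13) = 3.
  m_5 = 13*3 - 19 = 20, d_5 = (452 - 20^2)/13 = 52/13 = 4, a_5 = floor((21 + 20)/4) = 10.
  m_6 = 4*10 - 20 = 20, d_6 = (452 - 20^2)/4 = 52/4 = 13, a_6 = floor((21 + 20)/13) = 3.
  m_7 = 13*3 - 20 = 19, d_7 = (452 - 19^2)/13 = 91/13 = 7, a_7 = floor((21 + 19)/7) = 5.
  m_8 = 7*5 - 19 = 16, d_8 = (452 - 16^2)/7 = 196/7 = 28, a_8 = floor((21 + 16)/28) = 1.
  m_9 = 28*1 - 16 = 12, d_9 = (452 - 12^2)/28 = 308/28 = 11, a_9 = floor((21 + 12)/11) = 3.
  m_10 = 11*3 - 12 = 21, d_10 = (452 - 21^2)/11 = 11/11 = 1, a_10 = floor((21 + 21)/1) = 42.
  m_11 = 1*42 - 21 = 21, d_11 = (452 - 21^2)/1 = 11/1 = 11: (m_11, d_11) = (m_1, d_1) = (21, 11), so from here the quotients repeat a_1, ..., a_10; the period length is 10.
Hence the expansion of sqrt(452) is a_0 = 21 followed by the repeating block 3, 1, 5, 3, 10, 3, 5, 1, 3, 42 (period 10).

[21; (3, 1, 5, 3, 10, 3, 5, 1, 3, 42)]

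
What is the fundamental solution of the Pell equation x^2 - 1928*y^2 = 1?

(x, y) = (483, 11)

First expand sqrt(1928) as a continued fraction. With x_i = (sqrt(1928) + m_i)/d_i and (m_0, d_0) = (0, 1): a_0 = floor(sqrt(1928)) = 43, since 43^2 = 1849 <= 1928 < 1936 = 44^2.
Iterate m_{i+1} = d_i*a_i - m_i, d_{i+1} = (1928 - m_{i+1}^2)/d_i, a_{i+1} = floor((a_0 + m_{i+1})/d_{i+1}):
  m_1 = 1*43 - 0 = 43, d_1 = (1928 - 43^2)/1 = 79/1 = 79, a_1 = floor((43 + 43)/79) = 1.
  m_2 = 79*1 - 43 = 36, d_2 = (1928 - 36^2)/79 = 632/79 = 8, a_2 = floor((43 + 36)/8) = 9.
  m_3 = 8*9 - 36 = 36, d_3 = (1928 - 36^2)/8 = 632/8 = 79, a_3 = floor((43 + 36)/79) = 1.
  m_4 = 79*1 - 36 = 43, d_4 = (1928 - 43^2)/79 = 79/79 = 1, a_4 = floor((43 + 43)/1) = 86.
  m_5 = 1*86 - 43 = 43, d_5 = (1928 - 43^2)/1 = 79/1 = 79: (m_5, d_5) = (m_1, d_1) = (43, 79), so from here the quotients repeat a_1, ..., a_4; the period length is 4.
So sqrt(1928) = [43; (1, 9, 1, 86)] with period length k = 4.
k is even, so the fundamental solution of x^2 - 1928y^2 = 1 is (p_{k-1}, q_{k-1}) = (p_3, q_3); compute convergents through index 3.
Convergents (p_i = a_i*p_{i-1} + p_{i-2}, q_i = a_i*q_{i-1} + q_{i-2} with p_{-2}=0, p_{-1}=1, q_{-2}=1, q_{-1}=0):
  i=0: a_0=43, p_0 = 43*1 + 0 = 43, q_0 = 43*0 + 1 = 1.
  i=1: a_1=1, p_1 = 1*43 + 1 = 44, q_1 = 1*1 + 0 = 1.
  i=2: a_2=9, p_2 = 9*44 + 43 = 439, q_2 = 9*1 + 1 = 10.
  i=3: a_3=1, p_3 = 1*439 + 44 = 483, q_3 = 1*10 + 1 = 11.
Check: 483^2 - 1928*11^2 = 233289 - 233288 = 1, so (x, y) = (483, 11) solves the equation, and by the theorem it is the least positive solution.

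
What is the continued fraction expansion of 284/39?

Run the Euclidean algorithm on 284 and 39; the successive quotients are the partial quotients a_0, a_1, ... (each step inverts the fractional part left over by the previous one):
  284 = 7*39 + 11, so a_0 = 7.
  39 = 3*11 + 6, so a_1 = 3.
  11 = 1*6 + 5, so a_2 = 1.
  6 = 1*5 + 1, so a_3 = 1.
  5 = 5*1 + 0, so a_4 = 5.
The remainder reaches 0 after 5 divisions, so the expansion has 5 partial quotients, read off in order.

[7; 3, 1, 1, 5]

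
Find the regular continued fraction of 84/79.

Run the Euclidean algorithm on 84 and 79; the successive quotients are the partial quotients a_0, a_1, ... (each step inverts the fractional part left over by the previous one):
  84 = 1*79 + 5, so a_0 = 1.
  79 = 15*5 + 4, so a_1 = 15.
  5 = 1*4 + 1, so a_2 = 1.
  4 = 4*1 + 0, so a_3 = 4.
The remainder reaches 0 after 4 divisions, so the expansion has 4 partial quotients, read off in order.

[1; 15, 1, 4]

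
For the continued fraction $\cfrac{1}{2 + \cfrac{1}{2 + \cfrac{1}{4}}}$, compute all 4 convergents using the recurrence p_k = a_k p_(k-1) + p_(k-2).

0/1, 1/2, 2/5, 9/22

Using the convergent recurrence p_i = a_i*p_{i-1} + p_{i-2}, q_i = a_i*q_{i-1} + q_{i-2} with p_{-2}=0, p_{-1}=1, q_{-2}=1, q_{-1}=0:
  i=0: a_0=0, p_0 = 0*1 + 0 = 0, q_0 = 0*0 + 1 = 1.
  i=1: a_1=2, p_1 = 2*0 + 1 = 1, q_1 = 2*1 + 0 = 2.
  i=2: a_2=2, p_2 = 2*1 + 0 = 2, q_2 = 2*2 + 1 = 5.
  i=3: a_3=4, p_3 = 4*2 + 1 = 9, q_3 = 4*5 + 2 = 22.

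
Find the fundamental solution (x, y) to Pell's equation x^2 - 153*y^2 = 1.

First expand sqrt(153) as a continued fraction. With x_i = (sqrt(153) + m_i)/d_i and (m_0, d_0) = (0, 1): a_0 = floor(sqrt(153)) = 12, since 12^2 = 144 <= 153 < 169 = 13^2.
Iterate m_{i+1} = d_i*a_i - m_i, d_{i+1} = (153 - m_{i+1}^2)/d_i, a_{i+1} = floor((a_0 + m_{i+1})/d_{i+1}):
  m_1 = 1*12 - 0 = 12, d_1 = (153 - 12^2)/1 = 9/1 = 9, a_1 = floor((12 + 12)/9) = 2.
  m_2 = 9*2 - 12 = 6, d_2 = (153 - 6^2)/9 = 117/9 = 13, a_2 = floor((12 + 6)/13) = 1.
  m_3 = 13*1 - 6 = 7, d_3 = (153 - 7^2)/13 = 104/13 = 8, a_3 = floor((12 + 7)/8) = 2.
  m_4 = 8*2 - 7 = 9, d_4 = (153 - 9^2)/8 = 72/8 = 9, a_4 = floor((12 + 9)/9) = 2.
  m_5 = 9*2 - 9 = 9, d_5 = (153 - 9^2)/9 = 72/9 = 8, a_5 = floor((12 + 9)/8) = 2.
  m_6 = 8*2 - 9 = 7, d_6 = (153 - 7^2)/8 = 104/8 = 13, a_6 = floor((12 + 7)/13) = 1.
  m_7 = 13*1 - 7 = 6, d_7 = (153 - 6^2)/13 = 117/13 = 9, a_7 = floor((12 + 6)/9) = 2.
  m_8 = 9*2 - 6 = 12, d_8 = (153 - 12^2)/9 = 9/9 = 1, a_8 = floor((12 + 12)/1) = 24.
  m_9 = 1*24 - 12 = 12, d_9 = (153 - 12^2)/1 = 9/1 = 9: (m_9, d_9) = (m_1, d_1) = (12, 9), so from here the quotients repeat a_1, ..., a_8; the period length is 8.
So sqrt(153) = [12; (2, 1, 2, 2, 2, 1, 2, 24)] with period length k = 8.
k is even, so the fundamental solution of x^2 - 153y^2 = 1 is (p_{k-1}, q_{k-1}) = (p_7, q_7); compute convergents through index 7.
Convergents (p_i = a_i*p_{i-1} + p_{i-2}, q_i = a_i*q_{i-1} + q_{i-2} with p_{-2}=0, p_{-1}=1, q_{-2}=1, q_{-1}=0):
  i=0: a_0=12, p_0 = 12*1 + 0 = 12, q_0 = 12*0 + 1 = 1.
  i=1: a_1=2, p_1 = 2*12 + 1 = 25, q_1 = 2*1 + 0 = 2.
  i=2: a_2=1, p_2 = 1*25 + 12 = 37, q_2 = 1*2 + 1 = 3.
  i=3: a_3=2, p_3 = 2*37 + 25 = 99, q_3 = 2*3 + 2 = 8.
  i=4: a_4=2, p_4 = 2*99 + 37 = 235, q_4 = 2*8 + 3 = 19.
  i=5: a_5=2, p_5 = 2*235 + 99 = 569, q_5 = 2*19 + 8 = 46.
  i=6: a_6=1, p_6 = 1*569 + 235 = 804, q_6 = 1*46 + 19 = 65.
  i=7: a_7=2, p_7 = 2*804 + 569 = 2177, q_7 = 2*65 + 46 = 176.
Check: 2177^2 - 153*176^2 = 4739329 - 4739328 = 1, so (x, y) = (2177, 176) solves the equation, and by the theorem it is the least positive solution.

(x, y) = (2177, 176)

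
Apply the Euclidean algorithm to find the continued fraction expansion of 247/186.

[1; 3, 20, 3]

Run the Euclidean algorithm on 247 and 186; the successive quotients are the partial quotients a_0, a_1, ... (each step inverts the fractional part left over by the previous one):
  247 = 1*186 + 61, so a_0 = 1.
  186 = 3*61 + 3, so a_1 = 3.
  61 = 20*3 + 1, so a_2 = 20.
  3 = 3*1 + 0, so a_3 = 3.
The remainder reaches 0 after 4 divisions, so the expansion has 4 partial quotients, read off in order.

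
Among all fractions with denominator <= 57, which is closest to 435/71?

Expand x = 435/71 as a continued fraction with the Euclidean algorithm:
  435 = 6*71 + 9, so a_0 = 6.
  71 = 7*9 + 8, so a_1 = 7.
  9 = 1*8 + 1, so a_2 = 1.
  8 = 8*1 + 0, so a_3 = 8.
so x = [6; 7, 1, 8].
Convergents (p_i = a_i*p_{i-1} + p_{i-2}, q_i = a_i*q_{i-1} + q_{i-2} with p_{-2}=0, p_{-1}=1, q_{-2}=1, q_{-1}=0), until the denominator exceeds 57:
  i=0: a_0=6, p_0 = 6*1 + 0 = 6, q_0 = 6*0 + 1 = 1.
  i=1: a_1=7, p_1 = 7*6 + 1 = 43, q_1 = 7*1 + 0 = 7.
  i=2: a_2=1, p_2 = 1*43 + 6 = 49, q_2 = 1*7 + 1 = 8.
  i=3: a_3=8, p_3 = 8*49 + 43 = 435, q_3 = 8*8 + 7 = 71.
q_3 = 71 > 57, so the last convergent with denominator <= 57 is p_2/q_2 = 49/8.
The closest fraction with denominator <= 57 is either p_2/q_2 or the intermediate fraction (k*p_2 + p_1)/(k*q_2 + q_1) with the largest k >= 1 whose denominator stays <= 57; these approach x as k grows, and every other convergent or intermediate fraction in range is farther away.
Largest k: floor((57 - q_1)/q_2) = floor((57 - 7)/8) = 6.
That gives (6*49 + 43)/(6*8 + 7) = 337/55.
Compare the errors: |x - 49/8| = |435*8 - 49*71|/(71*8) = 1/568, and |x - 337/55| = |435*55 - 337*71|/(71*55) = 2/3905.
Cross-multiplying, 2*568 = 1136 < 3905 = 1*3905, so 2/3905 is smaller: the intermediate fraction 337/55 is closer to x than 49/8.

337/55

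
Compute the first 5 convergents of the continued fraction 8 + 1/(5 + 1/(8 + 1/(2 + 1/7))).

Using the convergent recurrence p_i = a_i*p_{i-1} + p_{i-2}, q_i = a_i*q_{i-1} + q_{i-2} with p_{-2}=0, p_{-1}=1, q_{-2}=1, q_{-1}=0:
  i=0: a_0=8, p_0 = 8*1 + 0 = 8, q_0 = 8*0 + 1 = 1.
  i=1: a_1=5, p_1 = 5*8 + 1 = 41, q_1 = 5*1 + 0 = 5.
  i=2: a_2=8, p_2 = 8*41 + 8 = 336, q_2 = 8*5 + 1 = 41.
  i=3: a_3=2, p_3 = 2*336 + 41 = 713, q_3 = 2*41 + 5 = 87.
  i=4: a_4=7, p_4 = 7*713 + 336 = 5327, q_4 = 7*87 + 41 = 650.

8/1, 41/5, 336/41, 713/87, 5327/650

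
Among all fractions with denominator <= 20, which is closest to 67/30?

Expand x = 67/30 as a continued fraction with the Euclidean algorithm:
  67 = 2*30 + 7, so a_0 = 2.
  30 = 4*7 + 2, so a_1 = 4.
  7 = 3*2 + 1, so a_2 = 3.
  2 = 2*1 + 0, so a_3 = 2.
so x = [2; 4, 3, 2].
Convergents (p_i = a_i*p_{i-1} + p_{i-2}, q_i = a_i*q_{i-1} + q_{i-2} with p_{-2}=0, p_{-1}=1, q_{-2}=1, q_{-1}=0), until the denominator exceeds 20:
  i=0: a_0=2, p_0 = 2*1 + 0 = 2, q_0 = 2*0 + 1 = 1.
  i=1: a_1=4, p_1 = 4*2 + 1 = 9, q_1 = 4*1 + 0 = 4.
  i=2: a_2=3, p_2 = 3*9 + 2 = 29, q_2 = 3*4 + 1 = 13.
  i=3: a_3=2, p_3 = 2*29 + 9 = 67, q_3 = 2*13 + 4 = 30.
q_3 = 30 > 20, so the last convergent with denominator <= 20 is p_2/q_2 = 29/13.
The closest fraction with denominator <= 20 is either p_2/q_2 or the intermediate fraction (k*p_2 + p_1)/(k*q_2 + q_1) with the largest k >= 1 whose denominator stays <= 20; these approach x as k grows, and every other convergent or intermediate fraction in range is farther away.
Largest k: floor((20 - q_1)/q_2) = floor((20 - 4)/13) = 1.
That gives (1*29 + 9)/(1*13 + 4) = 38/17.
Compare the errors: |x - 29/13| = |67*13 - 29*30|/(30*13) = 1/390, and |x - 38/17| = |67*17 - 38*30|/(30*17) = 1/510.
Cross-multiplying, 1*390 = 390 < 510 = 1*510, so 1/510 is smaller: the intermediate fraction 38/17 is closer to x than 29/13.

38/17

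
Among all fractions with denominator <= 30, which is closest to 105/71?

34/23

Expand x = 105/71 as a continued fraction with the Euclidean algorithm:
  105 = 1*71 + 34, so a_0 = 1.
  71 = 2*34 + 3, so a_1 = 2.
  34 = 11*3 + 1, so a_2 = 11.
  3 = 3*1 + 0, so a_3 = 3.
so x = [1; 2, 11, 3].
Convergents (p_i = a_i*p_{i-1} + p_{i-2}, q_i = a_i*q_{i-1} + q_{i-2} with p_{-2}=0, p_{-1}=1, q_{-2}=1, q_{-1}=0), until the denominator exceeds 30:
  i=0: a_0=1, p_0 = 1*1 + 0 = 1, q_0 = 1*0 + 1 = 1.
  i=1: a_1=2, p_1 = 2*1 + 1 = 3, q_1 = 2*1 + 0 = 2.
  i=2: a_2=11, p_2 = 11*3 + 1 = 34, q_2 = 11*2 + 1 = 23.
  i=3: a_3=3, p_3 = 3*34 + 3 = 105, q_3 = 3*23 + 2 = 71.
q_3 = 71 > 30, so the last convergent with denominator <= 30 is p_2/q_2 = 34/23.
The closest fraction with denominator <= 30 is either p_2/q_2 or the intermediate fraction (k*p_2 + p_1)/(k*q_2 + q_1) with the largest k >= 1 whose denominator stays <= 30; these approach x as k grows, and every other convergent or intermediate fraction in range is farther away.
Largest k: floor((30 - q_1)/q_2) = floor((30 - 2)/23) = 1.
That gives (1*34 + 3)/(1*23 + 2) = 37/25.
Compare the errors: |x - 34/23| = |105*23 - 34*71|/(71*23) = 1/1633, and |x - 37/25| = |105*25 - 37*71|/(71*25) = 2/1775.
Cross-multiplying, 1*1775 = 1775 < 3266 = 2*1633, so 1/1633 is smaller: the convergent 34/23 is closer to x than 37/25.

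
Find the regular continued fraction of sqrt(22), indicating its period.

[4; (1, 2, 4, 2, 1, 8)]

Write x_i = (sqrt(22) + m_i)/d_i with (m_0, d_0) = (0, 1). a_0 = floor(sqrt(22)) = 4, since 4^2 = 16 <= 22 < 25 = 5^2.
Iterate m_{i+1} = d_i*a_i - m_i, d_{i+1} = (22 - m_{i+1}^2)/d_i, a_{i+1} = floor((a_0 + m_{i+1})/d_{i+1}):
  m_1 = 1*4 - 0 = 4, d_1 = (22 - 4^2)/1 = 6/1 = 6, a_1 = floor((4 + 4)/6) = 1.
  m_2 = 6*1 - 4 = 2, d_2 = (22 - 2^2)/6 = 18/6 = 3, a_2 = floor((4 + 2)/3) = 2.
  m_3 = 3*2 - 2 = 4, d_3 = (22 - 4^2)/3 = 6/3 = 2, a_3 = floor((4 + 4)/2) = 4.
  m_4 = 2*4 - 4 = 4, d_4 = (22 - 4^2)/2 = 6/2 = 3, a_4 = floor((4 + 4)/3) = 2.
  m_5 = 3*2 - 4 = 2, d_5 = (22 - 2^2)/3 = 18/3 = 6, a_5 = floor((4 + 2)/6) = 1.
  m_6 = 6*1 - 2 = 4, d_6 = (22 - 4^2)/6 = 6/6 = 1, a_6 = floor((4 + 4)/1) = 8.
  m_7 = 1*8 - 4 = 4, d_7 = (22 - 4^2)/1 = 6/1 = 6: (m_7, d_7) = (m_1, d_1) = (4, 6), so from here the quotients repeat a_1, ..., a_6; the period length is 6.
Hence the expansion of sqrt(22) is a_0 = 4 followed by the repeating block 1, 2, 4, 2, 1, 8 (period 6).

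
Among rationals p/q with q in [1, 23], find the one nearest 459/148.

31/10

Expand x = 459/148 as a continued fraction with the Euclidean algorithm:
  459 = 3*148 + 15, so a_0 = 3.
  148 = 9*15 + 13, so a_1 = 9.
  15 = 1*13 + 2, so a_2 = 1.
  13 = 6*2 + 1, so a_3 = 6.
  2 = 2*1 + 0, so a_4 = 2.
so x = [3; 9, 1, 6, 2].
Convergents (p_i = a_i*p_{i-1} + p_{i-2}, q_i = a_i*q_{i-1} + q_{i-2} with p_{-2}=0, p_{-1}=1, q_{-2}=1, q_{-1}=0), until the denominator exceeds 23:
  i=0: a_0=3, p_0 = 3*1 + 0 = 3, q_0 = 3*0 + 1 = 1.
  i=1: a_1=9, p_1 = 9*3 + 1 = 28, q_1 = 9*1 + 0 = 9.
  i=2: a_2=1, p_2 = 1*28 + 3 = 31, q_2 = 1*9 + 1 = 10.
  i=3: a_3=6, p_3 = 6*31 + 28 = 214, q_3 = 6*10 + 9 = 69.
q_3 = 69 > 23, so the last convergent with denominator <= 23 is p_2/q_2 = 31/10.
The closest fraction with denominator <= 23 is either p_2/q_2 or the intermediate fraction (k*p_2 + p_1)/(k*q_2 + q_1) with the largest k >= 1 whose denominator stays <= 23; these approach x as k grows, and every other convergent or intermediate fraction in range is farther away.
Largest k: floor((23 - q_1)/q_2) = floor((23 - 9)/10) = 1.
That gives (1*31 + 28)/(1*10 + 9) = 59/19.
Compare the errors: |x - 31/10| = |459*10 - 31*148|/(148*10) = 2/1480, and |x - 59/19| = |459*19 - 59*148|/(148*19) = 11/2812.
Cross-multiplying, 2*2812 = 5624 < 16280 = 11*1480, so 2/1480 is smaller: the convergent 31/10 is closer to x than 59/19.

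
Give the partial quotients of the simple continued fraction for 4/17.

Run the Euclidean algorithm on 4 and 17; the successive quotients are the partial quotients a_0, a_1, ... (each step inverts the fractional part left over by the previous one):
  4 = 0*17 + 4, so a_0 = 0.
  17 = 4*4 + 1, so a_1 = 4.
  4 = 4*1 + 0, so a_2 = 4.
The remainder reaches 0 after 3 divisions, so the expansion has 3 partial quotients, read off in order.

[0; 4, 4]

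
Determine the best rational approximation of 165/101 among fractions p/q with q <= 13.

18/11

Expand x = 165/101 as a continued fraction with the Euclidean algorithm:
  165 = 1*101 + 64, so a_0 = 1.
  101 = 1*64 + 37, so a_1 = 1.
  64 = 1*37 + 27, so a_2 = 1.
  37 = 1*27 + 10, so a_3 = 1.
  27 = 2*10 + 7, so a_4 = 2.
  10 = 1*7 + 3, so a_5 = 1.
  7 = 2*3 + 1, so a_6 = 2.
  3 = 3*1 + 0, so a_7 = 3.
so x = [1; 1, 1, 1, 2, 1, 2, 3].
Convergents (p_i = a_i*p_{i-1} + p_{i-2}, q_i = a_i*q_{i-1} + q_{i-2} with p_{-2}=0, p_{-1}=1, q_{-2}=1, q_{-1}=0), until the denominator exceeds 13:
  i=0: a_0=1, p_0 = 1*1 + 0 = 1, q_0 = 1*0 + 1 = 1.
  i=1: a_1=1, p_1 = 1*1 + 1 = 2, q_1 = 1*1 + 0 = 1.
  i=2: a_2=1, p_2 = 1*2 + 1 = 3, q_2 = 1*1 + 1 = 2.
  i=3: a_3=1, p_3 = 1*3 + 2 = 5, q_3 = 1*2 + 1 = 3.
  i=4: a_4=2, p_4 = 2*5 + 3 = 13, q_4 = 2*3 + 2 = 8.
  i=5: a_5=1, p_5 = 1*13 + 5 = 18, q_5 = 1*8 + 3 = 11.
  i=6: a_6=2, p_6 = 2*18 + 13 = 49, q_6 = 2*11 + 8 = 30.
q_6 = 30 > 13, so the last convergent with denominator <= 13 is p_5/q_5 = 18/11.
The closest fraction with denominator <= 13 is either p_5/q_5 or the intermediate fraction (k*p_5 + p_4)/(k*q_5 + q_4) with the largest k >= 1 whose denominator stays <= 13; these approach x as k grows, and every other convergent or intermediate fraction in range is farther away.
Largest k: floor((13 - q_4)/q_5) = floor((13 - 8)/11) = 0.
Since k = 0, no intermediate fraction beyond p_5/q_5 has denominator <= 13, so the convergent 18/11 is the closest (its error is |165*11 - 18*101|/(101*11) = 3/1111).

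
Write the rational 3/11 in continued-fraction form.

Run the Euclidean algorithm on 3 and 11; the successive quotients are the partial quotients a_0, a_1, ... (each step inverts the fractional part left over by the previous one):
  3 = 0*11 + 3, so a_0 = 0.
  11 = 3*3 + 2, so a_1 = 3.
  3 = 1*2 + 1, so a_2 = 1.
  2 = 2*1 + 0, so a_3 = 2.
The remainder reaches 0 after 4 divisions, so the expansion has 4 partial quotients, read off in order.

[0; 3, 1, 2]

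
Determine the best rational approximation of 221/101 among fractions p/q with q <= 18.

Expand x = 221/101 as a continued fraction with the Euclidean algorithm:
  221 = 2*101 + 19, so a_0 = 2.
  101 = 5*19 + 6, so a_1 = 5.
  19 = 3*6 + 1, so a_2 = 3.
  6 = 6*1 + 0, so a_3 = 6.
so x = [2; 5, 3, 6].
Convergents (p_i = a_i*p_{i-1} + p_{i-2}, q_i = a_i*q_{i-1} + q_{i-2} with p_{-2}=0, p_{-1}=1, q_{-2}=1, q_{-1}=0), until the denominator exceeds 18:
  i=0: a_0=2, p_0 = 2*1 + 0 = 2, q_0 = 2*0 + 1 = 1.
  i=1: a_1=5, p_1 = 5*2 + 1 = 11, q_1 = 5*1 + 0 = 5.
  i=2: a_2=3, p_2 = 3*11 + 2 = 35, q_2 = 3*5 + 1 = 16.
  i=3: a_3=6, p_3 = 6*35 + 11 = 221, q_3 = 6*16 + 5 = 101.
q_3 = 101 > 18, so the last convergent with denominator <= 18 is p_2/q_2 = 35/16.
The closest fraction with denominator <= 18 is either p_2/q_2 or the intermediate fraction (k*p_2 + p_1)/(k*q_2 + q_1) with the largest k >= 1 whose denominator stays <= 18; these approach x as k grows, and every other convergent or intermediate fraction in range is farther away.
Largest k: floor((18 - q_1)/q_2) = floor((18 - 5)/16) = 0.
Since k = 0, no intermediate fraction beyond p_2/q_2 has denominator <= 18, so the convergent 35/16 is the closest (its error is |221*16 - 35*101|/(101*16) = 1/1616).

35/16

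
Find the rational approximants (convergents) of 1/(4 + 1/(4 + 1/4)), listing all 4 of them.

Using the convergent recurrence p_i = a_i*p_{i-1} + p_{i-2}, q_i = a_i*q_{i-1} + q_{i-2} with p_{-2}=0, p_{-1}=1, q_{-2}=1, q_{-1}=0:
  i=0: a_0=0, p_0 = 0*1 + 0 = 0, q_0 = 0*0 + 1 = 1.
  i=1: a_1=4, p_1 = 4*0 + 1 = 1, q_1 = 4*1 + 0 = 4.
  i=2: a_2=4, p_2 = 4*1 + 0 = 4, q_2 = 4*4 + 1 = 17.
  i=3: a_3=4, p_3 = 4*4 + 1 = 17, q_3 = 4*17 + 4 = 72.

0/1, 1/4, 4/17, 17/72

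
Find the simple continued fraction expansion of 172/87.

[1; 1, 42, 2]

Run the Euclidean algorithm on 172 and 87; the successive quotients are the partial quotients a_0, a_1, ... (each step inverts the fractional part left over by the previous one):
  172 = 1*87 + 85, so a_0 = 1.
  87 = 1*85 + 2, so a_1 = 1.
  85 = 42*2 + 1, so a_2 = 42.
  2 = 2*1 + 0, so a_3 = 2.
The remainder reaches 0 after 4 divisions, so the expansion has 4 partial quotients, read off in order.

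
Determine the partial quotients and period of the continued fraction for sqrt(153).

Write x_i = (sqrt(153) + m_i)/d_i with (m_0, d_0) = (0, 1). a_0 = floor(sqrt(153)) = 12, since 12^2 = 144 <= 153 < 169 = 13^2.
Iterate m_{i+1} = d_i*a_i - m_i, d_{i+1} = (153 - m_{i+1}^2)/d_i, a_{i+1} = floor((a_0 + m_{i+1})/d_{i+1}):
  m_1 = 1*12 - 0 = 12, d_1 = (153 - 12^2)/1 = 9/1 = 9, a_1 = floor((12 + 12)/9) = 2.
  m_2 = 9*2 - 12 = 6, d_2 = (153 - 6^2)/9 = 117/9 = 13, a_2 = floor((12 + 6)/13) = 1.
  m_3 = 13*1 - 6 = 7, d_3 = (153 - 7^2)/13 = 104/13 = 8, a_3 = floor((12 + 7)/8) = 2.
  m_4 = 8*2 - 7 = 9, d_4 = (153 - 9^2)/8 = 72/8 = 9, a_4 = floor((12 + 9)/9) = 2.
  m_5 = 9*2 - 9 = 9, d_5 = (153 - 9^2)/9 = 72/9 = 8, a_5 = floor((12 + 9)/8) = 2.
  m_6 = 8*2 - 9 = 7, d_6 = (153 - 7^2)/8 = 104/8 = 13, a_6 = floor((12 + 7)/13) = 1.
  m_7 = 13*1 - 7 = 6, d_7 = (153 - 6^2)/13 = 117/13 = 9, a_7 = floor((12 + 6)/9) = 2.
  m_8 = 9*2 - 6 = 12, d_8 = (153 - 12^2)/9 = 9/9 = 1, a_8 = floor((12 + 12)/1) = 24.
  m_9 = 1*24 - 12 = 12, d_9 = (153 - 12^2)/1 = 9/1 = 9: (m_9, d_9) = (m_1, d_1) = (12, 9), so from here the quotients repeat a_1, ..., a_8; the period length is 8.
Hence the expansion of sqrt(153) is a_0 = 12 followed by the repeating block 2, 1, 2, 2, 2, 1, 2, 24 (period 8).

[12; (2, 1, 2, 2, 2, 1, 2, 24)]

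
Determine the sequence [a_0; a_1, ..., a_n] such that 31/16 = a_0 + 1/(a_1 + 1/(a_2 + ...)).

Run the Euclidean algorithm on 31 and 16; the successive quotients are the partial quotients a_0, a_1, ... (each step inverts the fractional part left over by the previous one):
  31 = 1*16 + 15, so a_0 = 1.
  16 = 1*15 + 1, so a_1 = 1.
  15 = 15*1 + 0, so a_2 = 15.
The remainder reaches 0 after 3 divisions, so the expansion has 3 partial quotients, read off in order.

[1; 1, 15]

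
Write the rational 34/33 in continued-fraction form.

Run the Euclidean algorithm on 34 and 33; the successive quotients are the partial quotients a_0, a_1, ... (each step inverts the fractional part left over by the previous one):
  34 = 1*33 + 1, so a_0 = 1.
  33 = 33*1 + 0, so a_1 = 33.
The remainder reaches 0 after 2 divisions, so the expansion has 2 partial quotients, read off in order.

[1; 33]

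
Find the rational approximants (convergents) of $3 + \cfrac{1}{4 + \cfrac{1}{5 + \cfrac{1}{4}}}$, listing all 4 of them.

3/1, 13/4, 68/21, 285/88

Using the convergent recurrence p_i = a_i*p_{i-1} + p_{i-2}, q_i = a_i*q_{i-1} + q_{i-2} with p_{-2}=0, p_{-1}=1, q_{-2}=1, q_{-1}=0:
  i=0: a_0=3, p_0 = 3*1 + 0 = 3, q_0 = 3*0 + 1 = 1.
  i=1: a_1=4, p_1 = 4*3 + 1 = 13, q_1 = 4*1 + 0 = 4.
  i=2: a_2=5, p_2 = 5*13 + 3 = 68, q_2 = 5*4 + 1 = 21.
  i=3: a_3=4, p_3 = 4*68 + 13 = 285, q_3 = 4*21 + 4 = 88.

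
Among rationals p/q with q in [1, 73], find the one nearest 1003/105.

640/67

Expand x = 1003/105 as a continued fraction with the Euclidean algorithm:
  1003 = 9*105 + 58, so a_0 = 9.
  105 = 1*58 + 47, so a_1 = 1.
  58 = 1*47 + 11, so a_2 = 1.
  47 = 4*11 + 3, so a_3 = 4.
  11 = 3*3 + 2, so a_4 = 3.
  3 = 1*2 + 1, so a_5 = 1.
  2 = 2*1 + 0, so a_6 = 2.
so x = [9; 1, 1, 4, 3, 1, 2].
Convergents (p_i = a_i*p_{i-1} + p_{i-2}, q_i = a_i*q_{i-1} + q_{i-2} with p_{-2}=0, p_{-1}=1, q_{-2}=1, q_{-1}=0), until the denominator exceeds 73:
  i=0: a_0=9, p_0 = 9*1 + 0 = 9, q_0 = 9*0 + 1 = 1.
  i=1: a_1=1, p_1 = 1*9 + 1 = 10, q_1 = 1*1 + 0 = 1.
  i=2: a_2=1, p_2 = 1*10 + 9 = 19, q_2 = 1*1 + 1 = 2.
  i=3: a_3=4, p_3 = 4*19 + 10 = 86, q_3 = 4*2 + 1 = 9.
  i=4: a_4=3, p_4 = 3*86 + 19 = 277, q_4 = 3*9 + 2 = 29.
  i=5: a_5=1, p_5 = 1*277 + 86 = 363, q_5 = 1*29 + 9 = 38.
  i=6: a_6=2, p_6 = 2*363 + 277 = 1003, q_6 = 2*38 + 29 = 105.
q_6 = 105 > 73, so the last convergent with denominator <= 73 is p_5/q_5 = 363/38.
The closest fraction with denominator <= 73 is either p_5/q_5 or the intermediate fraction (k*p_5 + p_4)/(k*q_5 + q_4) with the largest k >= 1 whose denominator stays <= 73; these approach x as k grows, and every other convergent or intermediate fraction in range is farther away.
Largest k: floor((73 - q_4)/q_5) = floor((73 - 29)/38) = 1.
That gives (1*363 + 277)/(1*38 + 29) = 640/67.
Compare the errors: |x - 363/38| = |1003*38 - 363*105|/(105*38) = 1/3990, and |x - 640/67| = |1003*67 - 640*105|/(105*67) = 1/7035.
Cross-multiplying, 1*3990 = 3990 < 7035 = 1*7035, so 1/7035 is smaller: the intermediate fraction 640/67 is closer to x than 363/38.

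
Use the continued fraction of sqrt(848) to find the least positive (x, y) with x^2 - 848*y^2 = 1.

(x, y) = (66249, 2275)

First expand sqrt(848) as a continued fraction. With x_i = (sqrt(848) + m_i)/d_i and (m_0, d_0) = (0, 1): a_0 = floor(sqrt(848)) = 29, since 29^2 = 841 <= 848 < 900 = 30^2.
Iterate m_{i+1} = d_i*a_i - m_i, d_{i+1} = (848 - m_{i+1}^2)/d_i, a_{i+1} = floor((a_0 + m_{i+1})/d_{i+1}):
  m_1 = 1*29 - 0 = 29, d_1 = (848 - 29^2)/1 = 7/1 = 7, a_1 = floor((29 + 29)/7) = 8.
  m_2 = 7*8 - 29 = 27, d_2 = (848 - 27^2)/7 = 119/7 = 17, a_2 = floor((29 + 27)/17) = 3.
  m_3 = 17*3 - 27 = 24, d_3 = (848 - 24^2)/17 = 272/17 = 16, a_3 = floor((29 + 24)/16) = 3.
  m_4 = 16*3 - 24 = 24, d_4 = (848 - 24^2)/16 = 272/16 = 17, a_4 = floor((29 + 24)/17) = 3.
  m_5 = 17*3 - 24 = 27, d_5 = (848 - 27^2)/17 = 119/17 = 7, a_5 = floor((29 + 27)/7) = 8.
  m_6 = 7*8 - 27 = 29, d_6 = (848 - 29^2)/7 = 7/7 = 1, a_6 = floor((29 + 29)/1) = 58.
  m_7 = 1*58 - 29 = 29, d_7 = (848 - 29^2)/1 = 7/1 = 7: (m_7, d_7) = (m_1, d_1) = (29, 7), so from here the quotients repeat a_1, ..., a_6; the period length is 6.
So sqrt(848) = [29; (8, 3, 3, 3, 8, 58)] with period length k = 6.
k is even, so the fundamental solution of x^2 - 848y^2 = 1 is (p_{k-1}, q_{k-1}) = (p_5, q_5); compute convergents through index 5.
Convergents (p_i = a_i*p_{i-1} + p_{i-2}, q_i = a_i*q_{i-1} + q_{i-2} with p_{-2}=0, p_{-1}=1, q_{-2}=1, q_{-1}=0):
  i=0: a_0=29, p_0 = 29*1 + 0 = 29, q_0 = 29*0 + 1 = 1.
  i=1: a_1=8, p_1 = 8*29 + 1 = 233, q_1 = 8*1 + 0 = 8.
  i=2: a_2=3, p_2 = 3*233 + 29 = 728, q_2 = 3*8 + 1 = 25.
  i=3: a_3=3, p_3 = 3*728 + 233 = 2417, q_3 = 3*25 + 8 = 83.
  i=4: a_4=3, p_4 = 3*2417 + 728 = 7979, q_4 = 3*83 + 25 = 274.
  i=5: a_5=8, p_5 = 8*7979 + 2417 = 66249, q_5 = 8*274 + 83 = 2275.
Check: 66249^2 - 848*2275^2 = 4388930001 - 4388930000 = 1, so (x, y) = (66249, 2275) solves the equation, and by the theorem it is the least positive solution.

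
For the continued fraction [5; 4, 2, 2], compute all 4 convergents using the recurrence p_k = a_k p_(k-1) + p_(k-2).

5/1, 21/4, 47/9, 115/22

Using the convergent recurrence p_i = a_i*p_{i-1} + p_{i-2}, q_i = a_i*q_{i-1} + q_{i-2} with p_{-2}=0, p_{-1}=1, q_{-2}=1, q_{-1}=0:
  i=0: a_0=5, p_0 = 5*1 + 0 = 5, q_0 = 5*0 + 1 = 1.
  i=1: a_1=4, p_1 = 4*5 + 1 = 21, q_1 = 4*1 + 0 = 4.
  i=2: a_2=2, p_2 = 2*21 + 5 = 47, q_2 = 2*4 + 1 = 9.
  i=3: a_3=2, p_3 = 2*47 + 21 = 115, q_3 = 2*9 + 4 = 22.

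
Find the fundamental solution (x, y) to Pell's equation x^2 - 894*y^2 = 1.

First expand sqrt(894) as a continued fraction. With x_i = (sqrt(894) + m_i)/d_i and (m_0, d_0) = (0, 1): a_0 = floor(sqrt(894)) = 29, since 29^2 = 841 <= 894 < 900 = 30^2.
Iterate m_{i+1} = d_i*a_i - m_i, d_{i+1} = (894 - m_{i+1}^2)/d_i, a_{i+1} = floor((a_0 + m_{i+1})/d_{i+1}):
  m_1 = 1*29 - 0 = 29, d_1 = (894 - 29^2)/1 = 53/1 = 53, a_1 = floor((29 + 29)/53) = 1.
  m_2 = 53*1 - 29 = 24, d_2 = (894 - 24^2)/53 = 318/53 = 6, a_2 = floor((29 + 24)/6) = 8.
  m_3 = 6*8 - 24 = 24, d_3 = (894 - 24^2)/6 = 318/6 = 53, a_3 = floor((29 + 24)/53) = 1.
  m_4 = 53*1 - 24 = 29, d_4 = (894 - 29^2)/53 = 53/53 = 1, a_4 = floor((29 + 29)/1) = 58.
  m_5 = 1*58 - 29 = 29, d_5 = (894 - 29^2)/1 = 53/1 = 53: (m_5, d_5) = (m_1, d_1) = (29, 53), so from here the quotients repeat a_1, ..., a_4; the period length is 4.
So sqrt(894) = [29; (1, 8, 1, 58)] with period length k = 4.
k is even, so the fundamental solution of x^2 - 894y^2 = 1 is (p_{k-1}, q_{k-1}) = (p_3, q_3); compute convergents through index 3.
Convergents (p_i = a_i*p_{i-1} + p_{i-2}, q_i = a_i*q_{i-1} + q_{i-2} with p_{-2}=0, p_{-1}=1, q_{-2}=1, q_{-1}=0):
  i=0: a_0=29, p_0 = 29*1 + 0 = 29, q_0 = 29*0 + 1 = 1.
  i=1: a_1=1, p_1 = 1*29 + 1 = 30, q_1 = 1*1 + 0 = 1.
  i=2: a_2=8, p_2 = 8*30 + 29 = 269, q_2 = 8*1 + 1 = 9.
  i=3: a_3=1, p_3 = 1*269 + 30 = 299, q_3 = 1*9 + 1 = 10.
Check: 299^2 - 894*10^2 = 89401 - 89400 = 1, so (x, y) = (299, 10) solves the equation, and by the theorem it is the least positive solution.

(x, y) = (299, 10)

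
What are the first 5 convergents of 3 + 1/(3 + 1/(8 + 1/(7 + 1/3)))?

Using the convergent recurrence p_i = a_i*p_{i-1} + p_{i-2}, q_i = a_i*q_{i-1} + q_{i-2} with p_{-2}=0, p_{-1}=1, q_{-2}=1, q_{-1}=0:
  i=0: a_0=3, p_0 = 3*1 + 0 = 3, q_0 = 3*0 + 1 = 1.
  i=1: a_1=3, p_1 = 3*3 + 1 = 10, q_1 = 3*1 + 0 = 3.
  i=2: a_2=8, p_2 = 8*10 + 3 = 83, q_2 = 8*3 + 1 = 25.
  i=3: a_3=7, p_3 = 7*83 + 10 = 591, q_3 = 7*25 + 3 = 178.
  i=4: a_4=3, p_4 = 3*591 + 83 = 1856, q_4 = 3*178 + 25 = 559.

3/1, 10/3, 83/25, 591/178, 1856/559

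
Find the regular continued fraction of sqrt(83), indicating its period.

[9; (9, 18)]

Write x_i = (sqrt(83) + m_i)/d_i with (m_0, d_0) = (0, 1). a_0 = floor(sqrt(83)) = 9, since 9^2 = 81 <= 83 < 100 = 10^2.
Iterate m_{i+1} = d_i*a_i - m_i, d_{i+1} = (83 - m_{i+1}^2)/d_i, a_{i+1} = floor((a_0 + m_{i+1})/d_{i+1}):
  m_1 = 1*9 - 0 = 9, d_1 = (83 - 9^2)/1 = 2/1 = 2, a_1 = floor((9 + 9)/2) = 9.
  m_2 = 2*9 - 9 = 9, d_2 = (83 - 9^2)/2 = 2/2 = 1, a_2 = floor((9 + 9)/1) = 18.
  m_3 = 1*18 - 9 = 9, d_3 = (83 - 9^2)/1 = 2/1 = 2: (m_3, d_3) = (m_1, d_1) = (9, 2), so from here the quotients repeat a_1, a_2; the period length is 2.
Hence the expansion of sqrt(83) is a_0 = 9 followed by the repeating block 9, 18 (period 2).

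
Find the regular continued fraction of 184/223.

[0; 1, 4, 1, 2, 1, 1, 5]

Run the Euclidean algorithm on 184 and 223; the successive quotients are the partial quotients a_0, a_1, ... (each step inverts the fractional part left over by the previous one):
  184 = 0*223 + 184, so a_0 = 0.
  223 = 1*184 + 39, so a_1 = 1.
  184 = 4*39 + 28, so a_2 = 4.
  39 = 1*28 + 11, so a_3 = 1.
  28 = 2*11 + 6, so a_4 = 2.
  11 = 1*6 + 5, so a_5 = 1.
  6 = 1*5 + 1, so a_6 = 1.
  5 = 5*1 + 0, so a_7 = 5.
The remainder reaches 0 after 8 divisions, so the expansion has 8 partial quotients, read off in order.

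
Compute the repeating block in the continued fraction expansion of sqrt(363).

[19; (19, 38)]

Write x_i = (sqrt(363) + m_i)/d_i with (m_0, d_0) = (0, 1). a_0 = floor(sqrt(363)) = 19, since 19^2 = 361 <= 363 < 400 = 20^2.
Iterate m_{i+1} = d_i*a_i - m_i, d_{i+1} = (363 - m_{i+1}^2)/d_i, a_{i+1} = floor((a_0 + m_{i+1})/d_{i+1}):
  m_1 = 1*19 - 0 = 19, d_1 = (363 - 19^2)/1 = 2/1 = 2, a_1 = floor((19 + 19)/2) = 19.
  m_2 = 2*19 - 19 = 19, d_2 = (363 - 19^2)/2 = 2/2 = 1, a_2 = floor((19 + 19)/1) = 38.
  m_3 = 1*38 - 19 = 19, d_3 = (363 - 19^2)/1 = 2/1 = 2: (m_3, d_3) = (m_1, d_1) = (19, 2), so from here the quotients repeat a_1, a_2; the period length is 2.
Hence the expansion of sqrt(363) is a_0 = 19 followed by the repeating block 19, 38 (period 2).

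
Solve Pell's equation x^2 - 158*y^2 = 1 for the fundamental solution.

(x, y) = (7743, 616)

First expand sqrt(158) as a continued fraction. With x_i = (sqrt(158) + m_i)/d_i and (m_0, d_0) = (0, 1): a_0 = floor(sqrt(158)) = 12, since 12^2 = 144 <= 158 < 169 = 13^2.
Iterate m_{i+1} = d_i*a_i - m_i, d_{i+1} = (158 - m_{i+1}^2)/d_i, a_{i+1} = floor((a_0 + m_{i+1})/d_{i+1}):
  m_1 = 1*12 - 0 = 12, d_1 = (158 - 12^2)/1 = 14/1 = 14, a_1 = floor((12 + 12)/14) = 1.
  m_2 = 14*1 - 12 = 2, d_2 = (158 - 2^2)/14 = 154/14 = 11, a_2 = floor((12 + 2)/11) = 1.
  m_3 = 11*1 - 2 = 9, d_3 = (158 - 9^2)/11 = 77/11 = 7, a_3 = floor((12 + 9)/7) = 3.
  m_4 = 7*3 - 9 = 12, d_4 = (158 - 12^2)/7 = 14/7 = 2, a_4 = floor((12 + 12)/2) = 12.
  m_5 = 2*12 - 12 = 12, d_5 = (158 - 12^2)/2 = 14/2 = 7, a_5 = floor((12 + 12)/7) = 3.
  m_6 = 7*3 - 12 = 9, d_6 = (158 - 9^2)/7 = 77/7 = 11, a_6 = floor((12 + 9)/11) = 1.
  m_7 = 11*1 - 9 = 2, d_7 = (158 - 2^2)/11 = 154/11 = 14, a_7 = floor((12 + 2)/14) = 1.
  m_8 = 14*1 - 2 = 12, d_8 = (158 - 12^2)/14 = 14/14 = 1, a_8 = floor((12 + 12)/1) = 24.
  m_9 = 1*24 - 12 = 12, d_9 = (158 - 12^2)/1 = 14/1 = 14: (m_9, d_9) = (m_1, d_1) = (12, 14), so from here the quotients repeat a_1, ..., a_8; the period length is 8.
So sqrt(158) = [12; (1, 1, 3, 12, 3, 1, 1, 24)] with period length k = 8.
k is even, so the fundamental solution of x^2 - 158y^2 = 1 is (p_{k-1}, q_{k-1}) = (p_7, q_7); compute convergents through index 7.
Convergents (p_i = a_i*p_{i-1} + p_{i-2}, q_i = a_i*q_{i-1} + q_{i-2} with p_{-2}=0, p_{-1}=1, q_{-2}=1, q_{-1}=0):
  i=0: a_0=12, p_0 = 12*1 + 0 = 12, q_0 = 12*0 + 1 = 1.
  i=1: a_1=1, p_1 = 1*12 + 1 = 13, q_1 = 1*1 + 0 = 1.
  i=2: a_2=1, p_2 = 1*13 + 12 = 25, q_2 = 1*1 + 1 = 2.
  i=3: a_3=3, p_3 = 3*25 + 13 = 88, q_3 = 3*2 + 1 = 7.
  i=4: a_4=12, p_4 = 12*88 + 25 = 1081, q_4 = 12*7 + 2 = 86.
  i=5: a_5=3, p_5 = 3*1081 + 88 = 3331, q_5 = 3*86 + 7 = 265.
  i=6: a_6=1, p_6 = 1*3331 + 1081 = 4412, q_6 = 1*265 + 86 = 351.
  i=7: a_7=1, p_7 = 1*4412 + 3331 = 7743, q_7 = 1*351 + 265 = 616.
Check: 7743^2 - 158*616^2 = 59954049 - 59954048 = 1, so (x, y) = (7743, 616) solves the equation, and by the theorem it is the least positive solution.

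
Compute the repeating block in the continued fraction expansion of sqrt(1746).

Write x_i = (sqrt(1746) + m_i)/d_i with (m_0, d_0) = (0, 1). a_0 = floor(sqrt(1746)) = 41, since 41^2 = 1681 <= 1746 < 1764 = 42^2.
Iterate m_{i+1} = d_i*a_i - m_i, d_{i+1} = (1746 - m_{i+1}^2)/d_i, a_{i+1} = floor((a_0 + m_{i+1})/d_{i+1}):
  m_1 = 1*41 - 0 = 41, d_1 = (1746 - 41^2)/1 = 65/1 = 65, a_1 = floor((41 + 41)/65) = 1.
  m_2 = 65*1 - 41 = 24, d_2 = (1746 - 24^2)/65 = 1170/65 = 18, a_2 = floor((41 + 24)/18) = 3.
  m_3 = 18*3 - 24 = 30, d_3 = (1746 - 30^2)/18 = 846/18 = 47, a_3 = floor((41 + 30)/47) = 1.
  m_4 = 47*1 - 30 = 17, d_4 = (1746 - 17^2)/47 = 1457/47 = 31, a_4 = floor((41 + 17)/31) = 1.
  m_5 = 31*1 - 17 = 14, d_5 = (1746 - 14^2)/31 = 1550/31 = 50, a_5 = floor((41 + 14)/50) = 1.
  m_6 = 50*1 - 14 = 36, d_6 = (1746 - 36^2)/50 = 450/50 = 9, a_6 = floor((41 + 36)/9) = 8.
  m_7 = 9*8 - 36 = 36, d_7 = (1746 - 36^2)/9 = 450/9 = 50, a_7 = floor((41 + 36)/50) = 1.
  m_8 = 50*1 - 36 = 14, d_8 = (1746 - 14^2)/50 = 1550/50 = 31, a_8 = floor((41 + 14)/31) = 1.
  m_9 = 31*1 - 14 = 17, d_9 = (1746 - 17^2)/31 = 1457/31 = 47, a_9 = floor((41 + 17)/47) = 1.
  m_10 = 47*1 - 17 = 30, d_10 = (1746 - 30^2)/47 = 846/47 = 18, a_10 = floor((41 + 30)/18) = 3.
  m_11 = 18*3 - 30 = 24, d_11 = (1746 - 24^2)/18 = 1170/18 = 65, a_11 = floor((41 + 24)/65) = 1.
  m_12 = 65*1 - 24 = 41, d_12 = (1746 - 41^2)/65 = 65/65 = 1, a_12 = floor((41 + 41)/1) = 82.
  m_13 = 1*82 - 41 = 41, d_13 = (1746 - 41^2)/1 = 65/1 = 65: (m_13, d_13) = (m_1, d_1) = (41, 65), so from here the quotients repeat a_1, ..., a_12; the period length is 12.
Hence the expansion of sqrt(1746) is a_0 = 41 followed by the repeating block 1, 3, 1, 1, 1, 8, 1, 1, 1, 3, 1, 82 (period 12).

[41; (1, 3, 1, 1, 1, 8, 1, 1, 1, 3, 1, 82)]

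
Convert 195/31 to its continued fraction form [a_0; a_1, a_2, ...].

[6; 3, 2, 4]

Run the Euclidean algorithm on 195 and 31; the successive quotients are the partial quotients a_0, a_1, ... (each step inverts the fractional part left over by the previous one):
  195 = 6*31 + 9, so a_0 = 6.
  31 = 3*9 + 4, so a_1 = 3.
  9 = 2*4 + 1, so a_2 = 2.
  4 = 4*1 + 0, so a_3 = 4.
The remainder reaches 0 after 4 divisions, so the expansion has 4 partial quotients, read off in order.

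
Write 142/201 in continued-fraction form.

[0; 1, 2, 2, 2, 5, 2]

Run the Euclidean algorithm on 142 and 201; the successive quotients are the partial quotients a_0, a_1, ... (each step inverts the fractional part left over by the previous one):
  142 = 0*201 + 142, so a_0 = 0.
  201 = 1*142 + 59, so a_1 = 1.
  142 = 2*59 + 24, so a_2 = 2.
  59 = 2*24 + 11, so a_3 = 2.
  24 = 2*11 + 2, so a_4 = 2.
  11 = 5*2 + 1, so a_5 = 5.
  2 = 2*1 + 0, so a_6 = 2.
The remainder reaches 0 after 7 divisions, so the expansion has 7 partial quotients, read off in order.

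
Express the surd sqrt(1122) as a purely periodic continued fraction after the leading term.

Write x_i = (sqrt(1122) + m_i)/d_i with (m_0, d_0) = (0, 1). a_0 = floor(sqrt(1122)) = 33, since 33^2 = 1089 <= 1122 < 1156 = 34^2.
Iterate m_{i+1} = d_i*a_i - m_i, d_{i+1} = (1122 - m_{i+1}^2)/d_i, a_{i+1} = floor((a_0 + m_{i+1})/d_{i+1}):
  m_1 = 1*33 - 0 = 33, d_1 = (1122 - 33^2)/1 = 33/1 = 33, a_1 = floor((33 + 33)/33) = 2.
  m_2 = 33*2 - 33 = 33, d_2 = (1122 - 33^2)/33 = 33/33 = 1, a_2 = floor((33 + 33)/1) = 66.
  m_3 = 1*66 - 33 = 33, d_3 = (1122 - 33^2)/1 = 33/1 = 33: (m_3, d_3) = (m_1, d_1) = (33, 33), so from here the quotients repeat a_1, a_2; the period length is 2.
Hence the expansion of sqrt(1122) is a_0 = 33 followed by the repeating block 2, 66 (period 2).

[33; (2, 66)]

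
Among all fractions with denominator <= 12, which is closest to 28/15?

15/8

Expand x = 28/15 as a continued fraction with the Euclidean algorithm:
  28 = 1*15 + 13, so a_0 = 1.
  15 = 1*13 + 2, so a_1 = 1.
  13 = 6*2 + 1, so a_2 = 6.
  2 = 2*1 + 0, so a_3 = 2.
so x = [1; 1, 6, 2].
Convergents (p_i = a_i*p_{i-1} + p_{i-2}, q_i = a_i*q_{i-1} + q_{i-2} with p_{-2}=0, p_{-1}=1, q_{-2}=1, q_{-1}=0), until the denominator exceeds 12:
  i=0: a_0=1, p_0 = 1*1 + 0 = 1, q_0 = 1*0 + 1 = 1.
  i=1: a_1=1, p_1 = 1*1 + 1 = 2, q_1 = 1*1 + 0 = 1.
  i=2: a_2=6, p_2 = 6*2 + 1 = 13, q_2 = 6*1 + 1 = 7.
  i=3: a_3=2, p_3 = 2*13 + 2 = 28, q_3 = 2*7 + 1 = 15.
q_3 = 15 > 12, so the last convergent with denominator <= 12 is p_2/q_2 = 13/7.
The closest fraction with denominator <= 12 is either p_2/q_2 or the intermediate fraction (k*p_2 + p_1)/(k*q_2 + q_1) with the largest k >= 1 whose denominator stays <= 12; these approach x as k grows, and every other convergent or intermediate fraction in range is farther away.
Largest k: floor((12 - q_1)/q_2) = floor((12 - 1)/7) = 1.
That gives (1*13 + 2)/(1*7 + 1) = 15/8.
Compare the errors: |x - 13/7| = |28*7 - 13*15|/(15*7) = 1/105, and |x - 15/8| = |28*8 - 15*15|/(15*8) = 1/120.
Cross-multiplying, 1*105 = 105 < 120 = 1*120, so 1/120 is smaller: the intermediate fraction 15/8 is closer to x than 13/7.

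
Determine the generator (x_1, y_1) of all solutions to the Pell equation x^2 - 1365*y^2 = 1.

First expand sqrt(1365) as a continued fraction. With x_i = (sqrt(1365) + m_i)/d_i and (m_0, d_0) = (0, 1): a_0 = floor(sqrt(1365)) = 36, since 36^2 = 1296 <= 1365 < 1369 = 37^2.
Iterate m_{i+1} = d_i*a_i - m_i, d_{i+1} = (1365 - m_{i+1}^2)/d_i, a_{i+1} = floor((a_0 + m_{i+1})/d_{i+1}):
  m_1 = 1*36 - 0 = 36, d_1 = (1365 - 36^2)/1 = 69/1 = 69, a_1 = floor((36 + 36)/69) = 1.
  m_2 = 69*1 - 36 = 33, d_2 = (1365 - 33^2)/69 = 276/69 = 4, a_2 = floor((36 + 33)/4) = 17.
  m_3 = 4*17 - 33 = 35, d_3 = (1365 - 35^2)/4 = 140/4 = 35, a_3 = floor((36 + 35)/35) = 2.
  m_4 = 35*2 - 35 = 35, d_4 = (1365 - 35^2)/35 = 140/35 = 4, a_4 = floor((36 + 35)/4) = 17.
  m_5 = 4*17 - 35 = 33, d_5 = (1365 - 33^2)/4 = 276/4 = 69, a_5 = floor((36 + 33)/69) = 1.
  m_6 = 69*1 - 33 = 36, d_6 = (1365 - 36^2)/69 = 69/69 = 1, a_6 = floor((36 + 36)/1) = 72.
  m_7 = 1*72 - 36 = 36, d_7 = (1365 - 36^2)/1 = 69/1 = 69: (m_7, d_7) = (m_1, d_1) = (36, 69), so from here the quotients repeat a_1, ..., a_6; the period length is 6.
So sqrt(1365) = [36; (1, 17, 2, 17, 1, 72)] with period length k = 6.
k is even, so the fundamental solution of x^2 - 1365y^2 = 1 is (p_{k-1}, q_{k-1}) = (p_5, q_5); compute convergents through index 5.
Convergents (p_i = a_i*p_{i-1} + p_{i-2}, q_i = a_i*q_{i-1} + q_{i-2} with p_{-2}=0, p_{-1}=1, q_{-2}=1, q_{-1}=0):
  i=0: a_0=36, p_0 = 36*1 + 0 = 36, q_0 = 36*0 + 1 = 1.
  i=1: a_1=1, p_1 = 1*36 + 1 = 37, q_1 = 1*1 + 0 = 1.
  i=2: a_2=17, p_2 = 17*37 + 36 = 665, q_2 = 17*1 + 1 = 18.
  i=3: a_3=2, p_3 = 2*665 + 37 = 1367, q_3 = 2*18 + 1 = 37.
  i=4: a_4=17, p_4 = 17*1367 + 665 = 23904, q_4 = 17*37 + 18 = 647.
  i=5: a_5=1, p_5 = 1*23904 + 1367 = 25271, q_5 = 1*647 + 37 = 684.
Check: 25271^2 - 1365*684^2 = 638623441 - 638623440 = 1, so (x, y) = (25271, 684) solves the equation, and by the theorem it is the least positive solution.

(x, y) = (25271, 684)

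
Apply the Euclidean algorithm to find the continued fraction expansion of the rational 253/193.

Run the Euclidean algorithm on 253 and 193; the successive quotients are the partial quotients a_0, a_1, ... (each step inverts the fractional part left over by the previous one):
  253 = 1*193 + 60, so a_0 = 1.
  193 = 3*60 + 13, so a_1 = 3.
  60 = 4*13 + 8, so a_2 = 4.
  13 = 1*8 + 5, so a_3 = 1.
  8 = 1*5 + 3, so a_4 = 1.
  5 = 1*3 + 2, so a_5 = 1.
  3 = 1*2 + 1, so a_6 = 1.
  2 = 2*1 + 0, so a_7 = 2.
The remainder reaches 0 after 8 divisions, so the expansion has 8 partial quotients, read off in order.

[1; 3, 4, 1, 1, 1, 1, 2]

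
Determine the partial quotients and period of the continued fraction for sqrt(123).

Write x_i = (sqrt(123) + m_i)/d_i with (m_0, d_0) = (0, 1). a_0 = floor(sqrt(123)) = 11, since 11^2 = 121 <= 123 < 144 = 12^2.
Iterate m_{i+1} = d_i*a_i - m_i, d_{i+1} = (123 - m_{i+1}^2)/d_i, a_{i+1} = floor((a_0 + m_{i+1})/d_{i+1}):
  m_1 = 1*11 - 0 = 11, d_1 = (123 - 11^2)/1 = 2/1 = 2, a_1 = floor((11 + 11)/2) = 11.
  m_2 = 2*11 - 11 = 11, d_2 = (123 - 11^2)/2 = 2/2 = 1, a_2 = floor((11 + 11)/1) = 22.
  m_3 = 1*22 - 11 = 11, d_3 = (123 - 11^2)/1 = 2/1 = 2: (m_3, d_3) = (m_1, d_1) = (11, 2), so from here the quotients repeat a_1, a_2; the period length is 2.
Hence the expansion of sqrt(123) is a_0 = 11 followed by the repeating block 11, 22 (period 2).

[11; (11, 22)]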